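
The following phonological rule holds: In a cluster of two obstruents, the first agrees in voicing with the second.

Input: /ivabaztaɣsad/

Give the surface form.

/z/ before /t/ (voiceless) → [s]
/ɣ/ before /s/ (voiceless) → [x]

[ivabastaxsad]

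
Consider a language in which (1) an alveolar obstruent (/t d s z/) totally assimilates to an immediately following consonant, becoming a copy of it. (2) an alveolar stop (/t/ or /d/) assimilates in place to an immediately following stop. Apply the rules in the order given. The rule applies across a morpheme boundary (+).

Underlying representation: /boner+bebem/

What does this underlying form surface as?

Rule 1: no segment meets the rule's conditions; no change.
After rule 1: boner+bebem
Rule 2: no segment meets the rule's conditions; no change.

[boner+bebem]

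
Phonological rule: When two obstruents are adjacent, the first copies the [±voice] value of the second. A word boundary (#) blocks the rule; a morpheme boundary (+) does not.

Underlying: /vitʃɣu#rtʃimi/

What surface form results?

[vidʒɣu#rtʃimi]

/tʃ/ before /ɣ/ (voiced) → [dʒ]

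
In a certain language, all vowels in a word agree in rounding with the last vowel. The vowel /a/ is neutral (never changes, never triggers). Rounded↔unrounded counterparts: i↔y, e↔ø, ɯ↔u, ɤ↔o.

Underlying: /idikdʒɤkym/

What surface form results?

[ydykdʒokym]

/i/ harmonizes with /y/ ([+round]) → [y]
/i/ harmonizes with /y/ ([+round]) → [y]
/ɤ/ harmonizes with /y/ ([+round]) → [o]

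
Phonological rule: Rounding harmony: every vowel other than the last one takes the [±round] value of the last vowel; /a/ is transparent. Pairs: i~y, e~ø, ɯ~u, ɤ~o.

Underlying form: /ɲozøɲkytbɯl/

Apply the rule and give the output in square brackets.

[ɲɤzeɲkitbɯl]

/o/ harmonizes with /ɯ/ ([-round]) → [ɤ]
/ø/ harmonizes with /ɯ/ ([-round]) → [e]
/y/ harmonizes with /ɯ/ ([-round]) → [i]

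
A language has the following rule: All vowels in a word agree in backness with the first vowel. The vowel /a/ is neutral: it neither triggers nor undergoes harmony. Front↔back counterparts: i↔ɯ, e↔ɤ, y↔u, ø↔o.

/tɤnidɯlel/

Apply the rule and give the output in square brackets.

[tɤnɯdɯlɤl]

/i/ harmonizes with /ɤ/ ([+back]) → [ɯ]
/e/ harmonizes with /ɤ/ ([+back]) → [ɤ]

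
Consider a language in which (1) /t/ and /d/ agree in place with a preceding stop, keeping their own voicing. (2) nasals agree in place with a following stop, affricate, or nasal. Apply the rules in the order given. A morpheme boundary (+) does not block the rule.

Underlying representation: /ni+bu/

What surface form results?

Rule 1: no segment meets the rule's conditions; no change.
After rule 1: ni+bu
Rule 2: no segment meets the rule's conditions; no change.

[ni+bu]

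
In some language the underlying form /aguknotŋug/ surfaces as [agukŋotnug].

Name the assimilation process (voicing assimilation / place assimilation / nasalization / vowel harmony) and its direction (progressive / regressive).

place assimilation, progressive

/n/→[ŋ] /ŋ/→[n].
Each target copies a feature from the preceding segment, so the direction is progressive.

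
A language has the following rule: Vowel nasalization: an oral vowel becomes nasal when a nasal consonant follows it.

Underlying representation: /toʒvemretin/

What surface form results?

/e/ before nasal /m/ → [ẽ]
/i/ before nasal /n/ → [ĩ]

[toʒvẽmretĩn]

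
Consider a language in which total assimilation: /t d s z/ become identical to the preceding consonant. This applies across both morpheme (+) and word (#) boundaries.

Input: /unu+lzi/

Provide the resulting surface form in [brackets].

[unu+lli]

/z/ after /l/ → [l] (total assimilation)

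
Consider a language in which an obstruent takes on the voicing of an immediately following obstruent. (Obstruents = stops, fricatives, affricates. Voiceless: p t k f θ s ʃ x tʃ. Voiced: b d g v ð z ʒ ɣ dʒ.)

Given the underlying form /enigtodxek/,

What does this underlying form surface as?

/g/ before /t/ (voiceless) → [k]
/d/ before /x/ (voiceless) → [t]

[eniktotxek]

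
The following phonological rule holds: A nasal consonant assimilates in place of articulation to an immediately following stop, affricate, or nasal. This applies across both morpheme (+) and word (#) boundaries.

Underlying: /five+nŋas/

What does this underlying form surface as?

[five+ŋŋas]

/n/ before /ŋ/ (velar) → [ŋ]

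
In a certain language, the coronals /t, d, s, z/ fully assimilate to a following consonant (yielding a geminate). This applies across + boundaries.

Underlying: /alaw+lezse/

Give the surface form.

[alaw+lesse]

/z/ before /s/ → [s] (total assimilation)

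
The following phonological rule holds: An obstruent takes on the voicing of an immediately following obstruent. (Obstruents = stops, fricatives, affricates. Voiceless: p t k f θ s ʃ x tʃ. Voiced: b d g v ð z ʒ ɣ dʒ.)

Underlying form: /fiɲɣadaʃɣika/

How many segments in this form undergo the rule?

/ʃ/ before /ɣ/ (voiced) → [ʒ]
1 segment changes.

1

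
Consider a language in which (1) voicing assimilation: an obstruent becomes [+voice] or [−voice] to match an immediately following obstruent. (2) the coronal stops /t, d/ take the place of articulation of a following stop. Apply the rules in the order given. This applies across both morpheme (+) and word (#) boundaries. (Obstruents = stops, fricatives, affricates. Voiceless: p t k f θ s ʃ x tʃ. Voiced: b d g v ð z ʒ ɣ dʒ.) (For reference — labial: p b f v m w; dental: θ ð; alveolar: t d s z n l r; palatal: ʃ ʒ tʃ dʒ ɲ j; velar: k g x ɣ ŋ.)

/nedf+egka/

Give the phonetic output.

Rule 1: /d/ before /f/ (voiceless) → [t]
Rule 1: /g/ before /k/ (voiceless) → [k]
After rule 1: netf+ekka
Rule 2: no segment meets the rule's conditions; no change.

[netf+ekka]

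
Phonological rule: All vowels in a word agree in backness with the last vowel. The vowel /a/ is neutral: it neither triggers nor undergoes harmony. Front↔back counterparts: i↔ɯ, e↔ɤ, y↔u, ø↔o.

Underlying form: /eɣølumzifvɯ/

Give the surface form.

/e/ harmonizes with /ɯ/ ([+back]) → [ɤ]
/ø/ harmonizes with /ɯ/ ([+back]) → [o]
/i/ harmonizes with /ɯ/ ([+back]) → [ɯ]

[ɤɣolumzɯfvɯ]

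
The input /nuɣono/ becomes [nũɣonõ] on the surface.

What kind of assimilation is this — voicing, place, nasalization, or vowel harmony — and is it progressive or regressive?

/u/→[ũ] /o/→[õ].
Each target copies a feature from the preceding segment, so the direction is progressive.

nasalization, progressive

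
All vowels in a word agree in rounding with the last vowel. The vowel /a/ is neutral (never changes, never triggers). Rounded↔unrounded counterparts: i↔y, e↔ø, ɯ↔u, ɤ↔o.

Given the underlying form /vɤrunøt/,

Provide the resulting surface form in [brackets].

[vorunøt]

/ɤ/ harmonizes with /ø/ ([+round]) → [o]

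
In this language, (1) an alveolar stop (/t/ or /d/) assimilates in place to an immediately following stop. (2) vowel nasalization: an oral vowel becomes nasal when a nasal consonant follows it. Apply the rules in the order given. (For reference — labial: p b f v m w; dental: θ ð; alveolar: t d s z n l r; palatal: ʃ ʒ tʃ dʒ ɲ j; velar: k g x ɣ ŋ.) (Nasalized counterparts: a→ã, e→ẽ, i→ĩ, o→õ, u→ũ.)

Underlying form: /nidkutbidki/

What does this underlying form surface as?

Rule 1: /d/ before /k/ (velar) → [g]
Rule 1: /t/ before /b/ (labial) → [p]
Rule 1: /d/ before /k/ (velar) → [g]
After rule 1: nigkupbigki
Rule 2: no segment meets the rule's conditions; no change.

[nigkupbigki]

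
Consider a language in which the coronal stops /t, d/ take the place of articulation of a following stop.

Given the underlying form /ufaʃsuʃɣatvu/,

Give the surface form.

no segment meets the rule's conditions; no change.

[ufaʃsuʃɣatvu]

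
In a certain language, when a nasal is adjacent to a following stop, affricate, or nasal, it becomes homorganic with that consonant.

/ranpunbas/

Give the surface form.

/n/ before /p/ (labial) → [m]
/n/ before /b/ (labial) → [m]

[rampumbas]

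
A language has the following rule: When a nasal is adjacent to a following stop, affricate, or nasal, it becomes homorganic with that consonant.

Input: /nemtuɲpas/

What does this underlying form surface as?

/m/ before /t/ (alveolar) → [n]
/ɲ/ before /p/ (labial) → [m]

[nentumpas]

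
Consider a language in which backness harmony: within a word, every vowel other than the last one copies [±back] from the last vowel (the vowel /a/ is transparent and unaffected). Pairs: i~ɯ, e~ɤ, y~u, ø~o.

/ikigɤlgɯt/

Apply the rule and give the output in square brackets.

/i/ harmonizes with /ɯ/ ([+back]) → [ɯ]
/i/ harmonizes with /ɯ/ ([+back]) → [ɯ]

[ɯkɯgɤlgɯt]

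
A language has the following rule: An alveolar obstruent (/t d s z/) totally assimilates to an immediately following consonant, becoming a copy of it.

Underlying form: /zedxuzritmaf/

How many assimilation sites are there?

/d/ before /x/ → [x] (total assimilation)
/z/ before /r/ → [r] (total assimilation)
/t/ before /m/ → [m] (total assimilation)
3 segments change.

3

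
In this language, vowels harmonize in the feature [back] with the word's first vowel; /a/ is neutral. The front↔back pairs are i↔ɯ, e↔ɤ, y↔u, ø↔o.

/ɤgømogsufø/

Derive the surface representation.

/ø/ harmonizes with /ɤ/ ([+back]) → [o]
/ø/ harmonizes with /ɤ/ ([+back]) → [o]

[ɤgomogsufo]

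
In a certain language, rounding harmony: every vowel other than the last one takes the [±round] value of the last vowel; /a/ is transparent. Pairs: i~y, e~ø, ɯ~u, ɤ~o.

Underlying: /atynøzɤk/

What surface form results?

[atinezɤk]

/y/ harmonizes with /ɤ/ ([-round]) → [i]
/ø/ harmonizes with /ɤ/ ([-round]) → [e]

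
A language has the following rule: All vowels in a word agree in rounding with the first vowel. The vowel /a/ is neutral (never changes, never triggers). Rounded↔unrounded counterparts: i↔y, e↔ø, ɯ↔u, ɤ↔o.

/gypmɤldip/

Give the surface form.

/ɤ/ harmonizes with /y/ ([+round]) → [o]
/i/ harmonizes with /y/ ([+round]) → [y]

[gypmoldyp]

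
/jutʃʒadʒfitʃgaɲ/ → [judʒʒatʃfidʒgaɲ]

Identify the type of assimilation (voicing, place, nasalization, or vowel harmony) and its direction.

/tʃ/→[dʒ] /dʒ/→[tʃ] /tʃ/→[dʒ].
Each target copies a feature from the following segment, so the direction is regressive.

voicing assimilation, regressive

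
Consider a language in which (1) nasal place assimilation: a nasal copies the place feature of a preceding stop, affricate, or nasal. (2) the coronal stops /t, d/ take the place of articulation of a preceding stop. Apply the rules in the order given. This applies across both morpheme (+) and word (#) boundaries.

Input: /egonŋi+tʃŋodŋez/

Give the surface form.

Rule 1: /ŋ/ after /n/ (alveolar) → [n]
Rule 1: /ŋ/ after /tʃ/ (palatal) → [ɲ]
Rule 1: /ŋ/ after /d/ (alveolar) → [n]
After rule 1: egonni+tʃɲodnez
Rule 2: no segment meets the rule's conditions; no change.

[egonni+tʃɲodnez]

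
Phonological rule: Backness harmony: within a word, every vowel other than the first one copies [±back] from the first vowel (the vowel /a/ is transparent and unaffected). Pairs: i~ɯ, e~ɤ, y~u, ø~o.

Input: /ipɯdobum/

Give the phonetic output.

[ipidøbym]

/ɯ/ harmonizes with /i/ ([-back]) → [i]
/o/ harmonizes with /i/ ([-back]) → [ø]
/u/ harmonizes with /i/ ([-back]) → [y]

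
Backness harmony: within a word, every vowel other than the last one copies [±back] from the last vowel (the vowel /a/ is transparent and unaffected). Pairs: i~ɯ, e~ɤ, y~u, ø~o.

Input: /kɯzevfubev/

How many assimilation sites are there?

2

/ɯ/ harmonizes with /e/ ([-back]) → [i]
/u/ harmonizes with /e/ ([-back]) → [y]
2 segments change.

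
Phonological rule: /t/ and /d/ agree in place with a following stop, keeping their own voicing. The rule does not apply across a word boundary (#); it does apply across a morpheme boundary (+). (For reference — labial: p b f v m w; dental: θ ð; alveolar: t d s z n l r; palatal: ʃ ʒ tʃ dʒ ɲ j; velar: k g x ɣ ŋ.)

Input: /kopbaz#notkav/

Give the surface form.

[kopbaz#nokkav]

/t/ before /k/ (velar) → [k]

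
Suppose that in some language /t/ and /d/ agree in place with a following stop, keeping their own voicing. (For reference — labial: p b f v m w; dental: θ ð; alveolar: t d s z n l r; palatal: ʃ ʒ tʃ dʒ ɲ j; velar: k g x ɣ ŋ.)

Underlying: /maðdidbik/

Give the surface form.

[maðdibbik]

/d/ before /b/ (labial) → [b]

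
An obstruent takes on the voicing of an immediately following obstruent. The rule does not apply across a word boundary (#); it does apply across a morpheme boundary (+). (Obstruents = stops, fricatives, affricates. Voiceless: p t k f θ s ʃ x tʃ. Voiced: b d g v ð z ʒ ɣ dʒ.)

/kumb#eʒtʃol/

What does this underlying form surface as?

/ʒ/ before /tʃ/ (voiceless) → [ʃ]

[kumb#eʃtʃol]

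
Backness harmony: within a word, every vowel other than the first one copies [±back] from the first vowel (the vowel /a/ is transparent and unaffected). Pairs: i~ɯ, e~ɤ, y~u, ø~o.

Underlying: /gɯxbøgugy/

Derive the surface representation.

[gɯxbogugu]

/ø/ harmonizes with /ɯ/ ([+back]) → [o]
/y/ harmonizes with /ɯ/ ([+back]) → [u]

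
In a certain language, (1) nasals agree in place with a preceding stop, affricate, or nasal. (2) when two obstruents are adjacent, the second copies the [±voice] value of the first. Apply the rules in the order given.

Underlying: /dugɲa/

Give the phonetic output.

Rule 1: /ɲ/ after /g/ (velar) → [ŋ]
After rule 1: dugŋa
Rule 2: no segment meets the rule's conditions; no change.

[dugŋa]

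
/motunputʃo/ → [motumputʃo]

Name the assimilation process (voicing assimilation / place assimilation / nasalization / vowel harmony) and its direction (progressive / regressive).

/n/→[m].
Each target copies a feature from the following segment, so the direction is regressive.

place assimilation, regressive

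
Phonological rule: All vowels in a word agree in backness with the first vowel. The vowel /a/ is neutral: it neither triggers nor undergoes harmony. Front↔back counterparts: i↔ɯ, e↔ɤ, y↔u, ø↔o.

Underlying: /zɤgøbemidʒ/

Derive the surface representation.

[zɤgobɤmɯdʒ]

/ø/ harmonizes with /ɤ/ ([+back]) → [o]
/e/ harmonizes with /ɤ/ ([+back]) → [ɤ]
/i/ harmonizes with /ɤ/ ([+back]) → [ɯ]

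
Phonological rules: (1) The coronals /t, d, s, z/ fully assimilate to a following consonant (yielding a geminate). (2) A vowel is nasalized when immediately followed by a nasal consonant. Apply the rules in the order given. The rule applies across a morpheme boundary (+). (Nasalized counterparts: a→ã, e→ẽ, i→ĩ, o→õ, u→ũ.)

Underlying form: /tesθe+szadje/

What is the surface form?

[teθθe+zzajje]

Rule 1: /s/ before /θ/ → [θ] (total assimilation)
Rule 1: /s/ before /z/ → [z] (total assimilation)
Rule 1: /d/ before /j/ → [j] (total assimilation)
After rule 1: teθθe+zzajje
Rule 2: no segment meets the rule's conditions; no change.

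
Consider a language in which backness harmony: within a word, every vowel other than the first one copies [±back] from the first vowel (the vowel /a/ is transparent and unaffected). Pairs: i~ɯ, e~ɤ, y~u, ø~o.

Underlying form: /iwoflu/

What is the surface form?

/o/ harmonizes with /i/ ([-back]) → [ø]
/u/ harmonizes with /i/ ([-back]) → [y]

[iwøfly]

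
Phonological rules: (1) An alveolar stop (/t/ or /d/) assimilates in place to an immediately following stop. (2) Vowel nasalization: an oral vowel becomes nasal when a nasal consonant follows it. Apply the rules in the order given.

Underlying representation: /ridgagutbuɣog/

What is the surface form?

Rule 1: /d/ before /g/ (velar) → [g]
Rule 1: /t/ before /b/ (labial) → [p]
After rule 1: riggagupbuɣog
Rule 2: no segment meets the rule's conditions; no change.

[riggagupbuɣog]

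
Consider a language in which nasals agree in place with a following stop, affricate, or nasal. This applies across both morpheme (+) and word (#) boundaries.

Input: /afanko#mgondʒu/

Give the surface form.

[afaŋko#ŋgoɲdʒu]

/n/ before /k/ (velar) → [ŋ]
/m/ before /g/ (velar) → [ŋ]
/n/ before /dʒ/ (palatal) → [ɲ]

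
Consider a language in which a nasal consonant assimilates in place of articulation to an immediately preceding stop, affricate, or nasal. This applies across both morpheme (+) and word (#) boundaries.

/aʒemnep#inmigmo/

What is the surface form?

[aʒemmep#innigŋo]

/n/ after /m/ (labial) → [m]
/m/ after /n/ (alveolar) → [n]
/m/ after /g/ (velar) → [ŋ]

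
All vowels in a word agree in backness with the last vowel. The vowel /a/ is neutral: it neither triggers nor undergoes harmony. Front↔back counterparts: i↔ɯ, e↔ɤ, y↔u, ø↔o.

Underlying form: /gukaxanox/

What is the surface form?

[gukaxanox]

no segment meets the rule's conditions; no change.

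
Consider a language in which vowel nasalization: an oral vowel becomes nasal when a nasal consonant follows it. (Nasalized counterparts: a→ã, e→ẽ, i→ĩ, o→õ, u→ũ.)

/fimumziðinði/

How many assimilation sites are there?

/i/ before nasal /m/ → [ĩ]
/u/ before nasal /m/ → [ũ]
/i/ before nasal /n/ → [ĩ]
3 segments change.

3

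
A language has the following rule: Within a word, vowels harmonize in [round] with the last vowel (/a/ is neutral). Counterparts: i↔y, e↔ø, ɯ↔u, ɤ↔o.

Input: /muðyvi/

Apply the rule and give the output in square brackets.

[mɯðivi]

/u/ harmonizes with /i/ ([-round]) → [ɯ]
/y/ harmonizes with /i/ ([-round]) → [i]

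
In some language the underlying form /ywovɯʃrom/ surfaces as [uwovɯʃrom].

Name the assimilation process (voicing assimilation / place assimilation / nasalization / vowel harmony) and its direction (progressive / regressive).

/y/→[u].
Vowels agree with the last vowel, so the harmony is regressive.

vowel harmony, regressive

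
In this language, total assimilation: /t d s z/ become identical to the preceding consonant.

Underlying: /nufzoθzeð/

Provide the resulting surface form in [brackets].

[nuffoθθeð]

/z/ after /f/ → [f] (total assimilation)
/z/ after /θ/ → [θ] (total assimilation)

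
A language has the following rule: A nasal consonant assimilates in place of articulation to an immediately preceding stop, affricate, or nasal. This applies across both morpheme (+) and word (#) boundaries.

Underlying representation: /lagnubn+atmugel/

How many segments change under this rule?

3

/n/ after /g/ (velar) → [ŋ]
/n/ after /b/ (labial) → [m]
/m/ after /t/ (alveolar) → [n]
3 segments change.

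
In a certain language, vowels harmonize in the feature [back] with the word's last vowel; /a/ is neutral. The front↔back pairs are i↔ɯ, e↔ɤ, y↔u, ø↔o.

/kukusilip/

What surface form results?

/u/ harmonizes with /i/ ([-back]) → [y]
/u/ harmonizes with /i/ ([-back]) → [y]

[kykysilip]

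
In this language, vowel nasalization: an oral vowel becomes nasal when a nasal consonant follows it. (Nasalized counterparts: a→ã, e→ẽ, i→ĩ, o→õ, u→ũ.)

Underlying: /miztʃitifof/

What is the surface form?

[miztʃitifof]

no segment meets the rule's conditions; no change.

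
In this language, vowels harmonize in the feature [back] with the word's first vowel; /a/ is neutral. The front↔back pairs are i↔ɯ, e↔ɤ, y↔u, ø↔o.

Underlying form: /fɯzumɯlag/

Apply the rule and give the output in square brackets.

no segment meets the rule's conditions; no change.

[fɯzumɯlag]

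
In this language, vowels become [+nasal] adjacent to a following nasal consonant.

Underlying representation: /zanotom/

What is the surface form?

/a/ before nasal /n/ → [ã]
/o/ before nasal /m/ → [õ]

[zãnotõm]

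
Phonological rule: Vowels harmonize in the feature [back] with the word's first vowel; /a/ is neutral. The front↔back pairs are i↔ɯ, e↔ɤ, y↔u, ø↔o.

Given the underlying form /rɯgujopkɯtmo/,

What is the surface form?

no segment meets the rule's conditions; no change.

[rɯgujopkɯtmo]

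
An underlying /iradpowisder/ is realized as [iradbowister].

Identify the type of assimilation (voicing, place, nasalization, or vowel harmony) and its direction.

/p/→[b] /d/→[t].
Each target copies a feature from the preceding segment, so the direction is progressive.

voicing assimilation, progressive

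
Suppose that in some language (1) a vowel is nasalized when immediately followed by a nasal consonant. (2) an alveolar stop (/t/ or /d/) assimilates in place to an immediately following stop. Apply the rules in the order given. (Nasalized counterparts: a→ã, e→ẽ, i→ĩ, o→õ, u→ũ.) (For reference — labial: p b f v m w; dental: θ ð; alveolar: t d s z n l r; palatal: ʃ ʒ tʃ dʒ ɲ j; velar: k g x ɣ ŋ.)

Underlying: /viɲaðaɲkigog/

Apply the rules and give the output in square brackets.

[vĩɲaðãɲkigog]

Rule 1: /i/ before nasal /ɲ/ → [ĩ]
Rule 1: /a/ before nasal /ɲ/ → [ã]
After rule 1: vĩɲaðãɲkigog
Rule 2: no segment meets the rule's conditions; no change.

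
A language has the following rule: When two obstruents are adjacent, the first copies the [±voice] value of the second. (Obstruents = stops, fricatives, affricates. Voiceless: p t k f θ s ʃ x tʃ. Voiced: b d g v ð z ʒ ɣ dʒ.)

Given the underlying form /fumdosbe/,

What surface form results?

/s/ before /b/ (voiced) → [z]

[fumdozbe]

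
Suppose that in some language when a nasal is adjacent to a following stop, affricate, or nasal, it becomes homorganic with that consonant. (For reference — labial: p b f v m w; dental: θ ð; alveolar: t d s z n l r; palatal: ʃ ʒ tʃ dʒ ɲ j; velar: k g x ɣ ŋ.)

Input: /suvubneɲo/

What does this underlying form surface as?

[suvubneɲo]

no segment meets the rule's conditions; no change.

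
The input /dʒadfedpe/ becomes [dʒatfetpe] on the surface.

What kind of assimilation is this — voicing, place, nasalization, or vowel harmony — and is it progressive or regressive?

voicing assimilation, regressive

/d/→[t] /d/→[t].
Each target copies a feature from the following segment, so the direction is regressive.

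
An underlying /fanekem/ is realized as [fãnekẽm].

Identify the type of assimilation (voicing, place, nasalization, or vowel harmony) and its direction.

nasalization, regressive

/a/→[ã] /e/→[ẽ].
Each target copies a feature from the following segment, so the direction is regressive.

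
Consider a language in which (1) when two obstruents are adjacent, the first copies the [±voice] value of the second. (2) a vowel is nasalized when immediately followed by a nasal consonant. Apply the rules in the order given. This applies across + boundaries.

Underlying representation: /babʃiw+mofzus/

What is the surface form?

Rule 1: /b/ before /ʃ/ (voiceless) → [p]
Rule 1: /f/ before /z/ (voiced) → [v]
After rule 1: bapʃiw+movzus
Rule 2: no segment meets the rule's conditions; no change.

[bapʃiw+movzus]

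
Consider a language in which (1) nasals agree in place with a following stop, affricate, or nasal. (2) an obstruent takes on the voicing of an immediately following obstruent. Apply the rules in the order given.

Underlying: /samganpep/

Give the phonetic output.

Rule 1: /m/ before /g/ (velar) → [ŋ]
Rule 1: /n/ before /p/ (labial) → [m]
After rule 1: saŋgampep
Rule 2: no segment meets the rule's conditions; no change.

[saŋgampep]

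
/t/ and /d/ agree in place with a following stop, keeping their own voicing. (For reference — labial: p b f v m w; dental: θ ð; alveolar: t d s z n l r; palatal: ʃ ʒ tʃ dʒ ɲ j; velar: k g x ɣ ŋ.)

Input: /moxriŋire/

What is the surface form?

no segment meets the rule's conditions; no change.

[moxriŋire]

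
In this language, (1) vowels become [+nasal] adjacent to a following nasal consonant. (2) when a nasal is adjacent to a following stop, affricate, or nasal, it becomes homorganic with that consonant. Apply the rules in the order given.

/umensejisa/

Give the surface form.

[ũmẽnsejisa]

Rule 1: /u/ before nasal /m/ → [ũ]
Rule 1: /e/ before nasal /n/ → [ẽ]
After rule 1: ũmẽnsejisa
Rule 2: no segment meets the rule's conditions; no change.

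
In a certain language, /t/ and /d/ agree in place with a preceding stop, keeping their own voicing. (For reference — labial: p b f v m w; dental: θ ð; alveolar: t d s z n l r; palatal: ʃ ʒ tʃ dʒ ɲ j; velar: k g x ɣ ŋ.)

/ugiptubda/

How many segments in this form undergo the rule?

/t/ after /p/ (labial) → [p]
/d/ after /b/ (labial) → [b]
2 segments change.

2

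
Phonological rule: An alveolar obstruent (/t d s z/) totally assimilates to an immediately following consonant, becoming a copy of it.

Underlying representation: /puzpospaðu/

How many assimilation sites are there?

/z/ before /p/ → [p] (total assimilation)
/s/ before /p/ → [p] (total assimilation)
2 segments change.

2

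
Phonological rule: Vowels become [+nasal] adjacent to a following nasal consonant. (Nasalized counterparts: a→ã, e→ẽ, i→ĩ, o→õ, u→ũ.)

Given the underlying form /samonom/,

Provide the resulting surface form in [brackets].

[sãmõnõm]

/a/ before nasal /m/ → [ã]
/o/ before nasal /n/ → [õ]
/o/ before nasal /m/ → [õ]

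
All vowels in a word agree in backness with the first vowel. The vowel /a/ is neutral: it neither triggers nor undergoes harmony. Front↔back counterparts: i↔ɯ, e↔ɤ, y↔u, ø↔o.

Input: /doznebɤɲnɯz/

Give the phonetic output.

/e/ harmonizes with /o/ ([+back]) → [ɤ]

[doznɤbɤɲnɯz]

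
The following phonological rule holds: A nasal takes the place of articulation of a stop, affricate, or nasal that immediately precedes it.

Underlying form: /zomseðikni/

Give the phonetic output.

/n/ after /k/ (velar) → [ŋ]

[zomseðikŋi]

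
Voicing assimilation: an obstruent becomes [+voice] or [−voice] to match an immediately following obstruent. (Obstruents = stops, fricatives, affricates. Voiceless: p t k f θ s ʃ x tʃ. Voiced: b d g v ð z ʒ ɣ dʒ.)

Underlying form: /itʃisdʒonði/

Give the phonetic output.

[itʃizdʒonði]

/s/ before /dʒ/ (voiced) → [z]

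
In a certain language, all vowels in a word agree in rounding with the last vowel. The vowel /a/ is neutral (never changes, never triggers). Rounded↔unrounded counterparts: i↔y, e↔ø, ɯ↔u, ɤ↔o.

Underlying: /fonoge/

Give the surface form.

/o/ harmonizes with /e/ ([-round]) → [ɤ]
/o/ harmonizes with /e/ ([-round]) → [ɤ]

[fɤnɤge]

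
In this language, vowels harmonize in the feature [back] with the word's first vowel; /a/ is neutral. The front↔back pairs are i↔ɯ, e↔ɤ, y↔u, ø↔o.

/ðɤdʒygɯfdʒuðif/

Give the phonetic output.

/y/ harmonizes with /ɤ/ ([+back]) → [u]
/i/ harmonizes with /ɤ/ ([+back]) → [ɯ]

[ðɤdʒugɯfdʒuðɯf]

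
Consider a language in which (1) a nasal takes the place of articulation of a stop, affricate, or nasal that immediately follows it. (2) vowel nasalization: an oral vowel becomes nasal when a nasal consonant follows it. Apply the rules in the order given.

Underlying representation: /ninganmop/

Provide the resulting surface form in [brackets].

Rule 1: /n/ before /g/ (velar) → [ŋ]
Rule 1: /n/ before /m/ (labial) → [m]
After rule 1: niŋgammop
Rule 2: /i/ before nasal /ŋ/ → [ĩ]
Rule 2: /a/ before nasal /m/ → [ã]

[nĩŋgãmmop]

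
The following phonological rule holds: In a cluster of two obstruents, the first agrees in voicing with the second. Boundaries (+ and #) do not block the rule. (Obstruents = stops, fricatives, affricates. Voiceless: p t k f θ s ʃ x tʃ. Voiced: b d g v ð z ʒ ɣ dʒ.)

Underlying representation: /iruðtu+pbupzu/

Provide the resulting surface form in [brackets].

/ð/ before /t/ (voiceless) → [θ]
/p/ before /b/ (voiced) → [b]
/p/ before /z/ (voiced) → [b]

[iruθtu+bbubzu]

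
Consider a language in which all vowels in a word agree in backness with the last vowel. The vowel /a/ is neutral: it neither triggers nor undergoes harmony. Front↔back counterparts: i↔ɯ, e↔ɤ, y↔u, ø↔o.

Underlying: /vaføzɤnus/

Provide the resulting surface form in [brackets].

[vafozɤnus]

/ø/ harmonizes with /u/ ([+back]) → [o]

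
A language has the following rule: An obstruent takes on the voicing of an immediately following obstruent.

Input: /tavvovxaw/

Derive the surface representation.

[tavvofxaw]

/v/ before /x/ (voiceless) → [f]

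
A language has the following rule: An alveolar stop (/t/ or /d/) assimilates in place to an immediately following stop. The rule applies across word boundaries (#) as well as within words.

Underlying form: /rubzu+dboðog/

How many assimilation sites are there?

/d/ before /b/ (labial) → [b]
1 segment changes.

1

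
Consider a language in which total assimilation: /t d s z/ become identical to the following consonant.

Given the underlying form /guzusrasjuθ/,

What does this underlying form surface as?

/s/ before /r/ → [r] (total assimilation)
/s/ before /j/ → [j] (total assimilation)

[guzurrajjuθ]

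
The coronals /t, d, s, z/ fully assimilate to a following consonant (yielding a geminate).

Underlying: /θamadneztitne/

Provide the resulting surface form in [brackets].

/d/ before /n/ → [n] (total assimilation)
/z/ before /t/ → [t] (total assimilation)
/t/ before /n/ → [n] (total assimilation)

[θamannettinne]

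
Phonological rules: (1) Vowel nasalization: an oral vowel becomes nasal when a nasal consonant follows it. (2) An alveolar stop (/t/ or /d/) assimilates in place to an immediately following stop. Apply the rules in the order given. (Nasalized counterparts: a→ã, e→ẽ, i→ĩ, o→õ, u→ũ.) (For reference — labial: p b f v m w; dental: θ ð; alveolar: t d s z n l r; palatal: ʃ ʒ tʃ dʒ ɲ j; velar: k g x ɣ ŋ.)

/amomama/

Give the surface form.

[ãmõmãma]

Rule 1: /a/ before nasal /m/ → [ã]
Rule 1: /o/ before nasal /m/ → [õ]
Rule 1: /a/ before nasal /m/ → [ã]
After rule 1: ãmõmãma
Rule 2: no segment meets the rule's conditions; no change.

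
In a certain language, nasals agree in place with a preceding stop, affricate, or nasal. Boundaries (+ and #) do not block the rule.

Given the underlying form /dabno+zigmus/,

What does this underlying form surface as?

[dabmo+zigŋus]

/n/ after /b/ (labial) → [m]
/m/ after /g/ (velar) → [ŋ]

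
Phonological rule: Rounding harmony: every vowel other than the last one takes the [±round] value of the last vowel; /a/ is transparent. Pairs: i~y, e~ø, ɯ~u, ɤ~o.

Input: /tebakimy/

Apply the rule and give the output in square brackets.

[tøbakymy]

/e/ harmonizes with /y/ ([+round]) → [ø]
/i/ harmonizes with /y/ ([+round]) → [y]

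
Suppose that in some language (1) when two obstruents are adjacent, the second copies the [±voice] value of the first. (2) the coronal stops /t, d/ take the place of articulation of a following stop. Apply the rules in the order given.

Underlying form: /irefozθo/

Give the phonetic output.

Rule 1: /θ/ after /z/ (voiced) → [ð]
After rule 1: irefozðo
Rule 2: no segment meets the rule's conditions; no change.

[irefozðo]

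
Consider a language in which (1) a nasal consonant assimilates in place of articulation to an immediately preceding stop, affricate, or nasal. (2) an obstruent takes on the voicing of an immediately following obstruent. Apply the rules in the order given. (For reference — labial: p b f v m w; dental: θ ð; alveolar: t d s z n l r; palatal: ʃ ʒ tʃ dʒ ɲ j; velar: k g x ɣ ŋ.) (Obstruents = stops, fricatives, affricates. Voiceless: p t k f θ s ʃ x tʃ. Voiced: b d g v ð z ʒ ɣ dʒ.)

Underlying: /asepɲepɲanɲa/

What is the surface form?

[asepmepmanna]

Rule 1: /ɲ/ after /p/ (labial) → [m]
Rule 1: /ɲ/ after /p/ (labial) → [m]
Rule 1: /ɲ/ after /n/ (alveolar) → [n]
After rule 1: asepmepmanna
Rule 2: no segment meets the rule's conditions; no change.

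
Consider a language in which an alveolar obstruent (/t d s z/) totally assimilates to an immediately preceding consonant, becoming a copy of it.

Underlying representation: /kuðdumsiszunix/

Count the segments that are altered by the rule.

3

/d/ after /ð/ → [ð] (total assimilation)
/s/ after /m/ → [m] (total assimilation)
/z/ after /s/ → [s] (total assimilation)
3 segments change.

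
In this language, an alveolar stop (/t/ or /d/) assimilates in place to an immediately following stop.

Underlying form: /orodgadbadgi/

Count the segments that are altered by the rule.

/d/ before /g/ (velar) → [g]
/d/ before /b/ (labial) → [b]
/d/ before /g/ (velar) → [g]
3 segments change.

3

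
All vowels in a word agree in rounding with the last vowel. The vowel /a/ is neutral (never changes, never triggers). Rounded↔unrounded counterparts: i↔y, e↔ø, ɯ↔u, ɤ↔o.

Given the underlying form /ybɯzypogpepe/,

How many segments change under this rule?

3

/y/ harmonizes with /e/ ([-round]) → [i]
/y/ harmonizes with /e/ ([-round]) → [i]
/o/ harmonizes with /e/ ([-round]) → [ɤ]
3 segments change.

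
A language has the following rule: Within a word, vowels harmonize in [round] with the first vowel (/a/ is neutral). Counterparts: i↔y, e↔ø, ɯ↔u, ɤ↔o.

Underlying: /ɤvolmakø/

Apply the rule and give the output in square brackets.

/o/ harmonizes with /ɤ/ ([-round]) → [ɤ]
/ø/ harmonizes with /ɤ/ ([-round]) → [e]

[ɤvɤlmake]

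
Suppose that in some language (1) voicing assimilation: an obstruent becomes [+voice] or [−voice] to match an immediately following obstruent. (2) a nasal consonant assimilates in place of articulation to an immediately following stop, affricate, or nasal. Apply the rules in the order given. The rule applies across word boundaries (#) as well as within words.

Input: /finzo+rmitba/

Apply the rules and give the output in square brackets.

[finzo+rmidba]

Rule 1: /t/ before /b/ (voiced) → [d]
After rule 1: finzo+rmidba
Rule 2: no segment meets the rule's conditions; no change.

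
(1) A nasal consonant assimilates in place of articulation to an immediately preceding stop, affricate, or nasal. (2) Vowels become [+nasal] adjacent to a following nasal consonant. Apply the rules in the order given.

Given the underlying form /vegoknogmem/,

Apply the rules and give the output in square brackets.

[vegokŋogŋẽm]

Rule 1: /n/ after /k/ (velar) → [ŋ]
Rule 1: /m/ after /g/ (velar) → [ŋ]
After rule 1: vegokŋogŋem
Rule 2: /e/ before nasal /m/ → [ẽ]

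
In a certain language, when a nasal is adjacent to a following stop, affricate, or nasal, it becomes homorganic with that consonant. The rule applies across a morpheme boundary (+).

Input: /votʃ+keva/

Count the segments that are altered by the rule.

No segment meets the rule's conditions.

0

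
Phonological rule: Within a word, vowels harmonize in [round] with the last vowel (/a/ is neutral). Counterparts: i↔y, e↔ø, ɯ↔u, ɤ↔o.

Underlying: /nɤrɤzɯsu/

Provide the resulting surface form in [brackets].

/ɤ/ harmonizes with /u/ ([+round]) → [o]
/ɤ/ harmonizes with /u/ ([+round]) → [o]
/ɯ/ harmonizes with /u/ ([+round]) → [u]

[norozusu]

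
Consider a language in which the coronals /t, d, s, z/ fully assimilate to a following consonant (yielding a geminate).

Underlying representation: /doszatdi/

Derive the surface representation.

/s/ before /z/ → [z] (total assimilation)
/t/ before /d/ → [d] (total assimilation)

[dozzaddi]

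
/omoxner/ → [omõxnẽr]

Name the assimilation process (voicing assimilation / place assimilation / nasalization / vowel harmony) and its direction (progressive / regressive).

/o/→[õ] /e/→[ẽ].
Each target copies a feature from the preceding segment, so the direction is progressive.

nasalization, progressive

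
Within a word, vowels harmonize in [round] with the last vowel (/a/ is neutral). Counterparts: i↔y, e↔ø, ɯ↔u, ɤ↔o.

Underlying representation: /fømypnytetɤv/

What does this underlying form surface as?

[femipnitetɤv]

/ø/ harmonizes with /ɤ/ ([-round]) → [e]
/y/ harmonizes with /ɤ/ ([-round]) → [i]
/y/ harmonizes with /ɤ/ ([-round]) → [i]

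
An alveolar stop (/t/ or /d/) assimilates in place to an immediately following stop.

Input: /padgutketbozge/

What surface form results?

/d/ before /g/ (velar) → [g]
/t/ before /k/ (velar) → [k]
/t/ before /b/ (labial) → [p]

[paggukkepbozge]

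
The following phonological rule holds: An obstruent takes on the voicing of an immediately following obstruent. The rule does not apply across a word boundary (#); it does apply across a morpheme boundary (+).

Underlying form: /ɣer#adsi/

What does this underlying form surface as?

/d/ before /s/ (voiceless) → [t]

[ɣer#atsi]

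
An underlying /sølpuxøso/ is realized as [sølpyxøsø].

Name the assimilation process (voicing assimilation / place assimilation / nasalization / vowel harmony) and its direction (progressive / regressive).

/u/→[y] /o/→[ø].
Vowels agree with the first vowel, so the harmony is progressive.

vowel harmony, progressive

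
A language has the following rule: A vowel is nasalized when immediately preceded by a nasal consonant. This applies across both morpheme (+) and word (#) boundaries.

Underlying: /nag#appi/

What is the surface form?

[nãg#appi]

/a/ after nasal /n/ → [ã]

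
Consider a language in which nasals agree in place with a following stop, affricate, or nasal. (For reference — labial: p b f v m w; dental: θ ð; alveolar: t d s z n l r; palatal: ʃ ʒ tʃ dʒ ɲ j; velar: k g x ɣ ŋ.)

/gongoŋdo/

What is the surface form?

[goŋgondo]

/n/ before /g/ (velar) → [ŋ]
/ŋ/ before /d/ (alveolar) → [n]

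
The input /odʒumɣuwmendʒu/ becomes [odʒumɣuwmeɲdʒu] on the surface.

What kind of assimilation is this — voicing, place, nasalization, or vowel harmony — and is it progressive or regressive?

place assimilation, regressive

/n/→[ɲ].
Each target copies a feature from the following segment, so the direction is regressive.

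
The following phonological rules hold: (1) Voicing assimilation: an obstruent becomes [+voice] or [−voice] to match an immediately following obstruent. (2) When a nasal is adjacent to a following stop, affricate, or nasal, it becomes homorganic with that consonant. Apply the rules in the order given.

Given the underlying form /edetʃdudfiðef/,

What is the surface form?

[ededʒdutfiðef]

Rule 1: /tʃ/ before /d/ (voiced) → [dʒ]
Rule 1: /d/ before /f/ (voiceless) → [t]
After rule 1: ededʒdutfiðef
Rule 2: no segment meets the rule's conditions; no change.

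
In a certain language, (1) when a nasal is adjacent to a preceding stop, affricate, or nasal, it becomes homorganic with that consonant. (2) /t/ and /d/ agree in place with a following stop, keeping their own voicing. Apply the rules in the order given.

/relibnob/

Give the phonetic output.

Rule 1: /n/ after /b/ (labial) → [m]
After rule 1: relibmob
Rule 2: no segment meets the rule's conditions; no change.

[relibmob]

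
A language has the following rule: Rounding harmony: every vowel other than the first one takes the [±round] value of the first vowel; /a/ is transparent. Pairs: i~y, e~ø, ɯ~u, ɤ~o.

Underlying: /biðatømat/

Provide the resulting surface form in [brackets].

/ø/ harmonizes with /i/ ([-round]) → [e]

[biðatemat]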